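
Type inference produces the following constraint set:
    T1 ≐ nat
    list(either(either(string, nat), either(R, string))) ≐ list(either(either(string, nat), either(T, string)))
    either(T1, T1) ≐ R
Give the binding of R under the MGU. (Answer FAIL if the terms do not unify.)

Bind T1 := nat; substituting into the one remaining equation that mentions T1 gives: either(nat, nat) ≐ R.
Decompose list/1: either(either(string, nat), either(R, string)) ≐ either(either(string, nat), either(T, string)).
Decompose either/2: either(string, nat) ≐ either(string, nat),  either(R, string) ≐ either(T, string).
Delete trivial equation either(string, nat) ≐ either(string, nat).
Decompose either/2: R ≐ T,  string ≐ string.
Bind R := T; substituting into the one remaining equation that mentions R gives: either(nat, nat) ≐ T.
Delete trivial equation string ≐ string.
Bind T := either(nat, nat). Substituting into the earlier binding gives R := either(nat, nat).
MGU = { T1 ↦ nat, R ↦ either(nat, nat), T ↦ either(nat, nat) }, so R ↦ either(nat, nat).

either(nat, nat)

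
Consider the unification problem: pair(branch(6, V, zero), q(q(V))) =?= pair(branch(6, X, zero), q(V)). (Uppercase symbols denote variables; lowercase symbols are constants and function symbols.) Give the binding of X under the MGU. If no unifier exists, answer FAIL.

FAIL

Decompose pair/2: branch(6, V, zero) =?= branch(6, X, zero),  q(q(V)) =?= q(V).
Decompose branch/3: 6 =?= 6,  V =?= X,  zero =?= zero.
Delete trivial equation 6 =?= 6.
Bind V := X; substituting into the one remaining equation that mentions V gives: q(q(X)) =?= q(X).
Delete trivial equation zero =?= zero.
Decompose q/1: q(X) =?= X.
Occurs check fails: X occurs in q(X); the equation X =?= q(X) has no finite solution.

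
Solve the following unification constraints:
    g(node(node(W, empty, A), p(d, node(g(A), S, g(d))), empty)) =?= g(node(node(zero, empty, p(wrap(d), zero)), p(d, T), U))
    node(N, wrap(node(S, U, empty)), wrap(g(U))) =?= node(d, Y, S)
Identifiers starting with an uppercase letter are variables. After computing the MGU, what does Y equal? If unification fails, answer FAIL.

Decompose g/1: node(node(W, empty, A), p(d, node(g(A), S, g(d))), empty) =?= node(node(zero, empty, p(wrap(d), zero)), p(d, T), U).
Decompose node/3: node(W, empty, A) =?= node(zero, empty, p(wrap(d), zero)),  p(d, node(g(A), S, g(d))) =?= p(d, T),  empty =?= U.
Decompose node/3: W =?= zero,  empty =?= empty,  A =?= p(wrap(d), zero).
Bind W := zero; no other remaining equation mentions W.
Delete trivial equation empty =?= empty.
Bind A := p(wrap(d), zero); substituting into the one remaining equation that mentions A gives: p(d, node(g(p(wrap(d), zero)), S, g(d))) =?= p(d, T).
Decompose p/2: d =?= d,  node(g(p(wrap(d), zero)), S, g(d)) =?= T.
Delete trivial equation d =?= d.
Bind T := node(g(p(wrap(d), zero)), S, g(d)); no other remaining equation mentions T.
Bind U := empty; substituting into the remaining equation gives: node(N, wrap(node(S, empty, empty)), wrap(g(empty))) =?= node(d, Y, S).
Decompose node/3: N =?= d,  wrap(node(S, empty, empty)) =?= Y,  wrap(g(empty)) =?= S.
Bind N := d; no other remaining equation mentions N.
Bind Y := wrap(node(S, empty, empty)); no other remaining equation mentions Y.
Bind S := wrap(g(empty)). Substituting into the earlier bindings gives T := node(g(p(wrap(d), zero)), wrap(g(empty)), g(d)), Y := wrap(node(wrap(g(empty)), empty, empty)).
MGU = { W -> zero, A -> p(wrap(d), zero), T -> node(g(p(wrap(d), zero)), wrap(g(empty)), g(d)), U -> empty, N -> d, Y -> wrap(node(wrap(g(empty)), empty, empty)), S -> wrap(g(empty)) }, so Y -> wrap(node(wrap(g(empty)), empty, empty)).

wrap(node(wrap(g(empty)), empty, empty))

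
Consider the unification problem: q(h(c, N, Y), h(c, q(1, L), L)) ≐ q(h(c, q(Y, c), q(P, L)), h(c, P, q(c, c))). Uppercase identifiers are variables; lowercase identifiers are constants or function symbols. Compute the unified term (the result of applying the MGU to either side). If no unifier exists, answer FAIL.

Decompose q/2: h(c, N, Y) ≐ h(c, q(Y, c), q(P, L)),  h(c, q(1, L), L) ≐ h(c, P, q(c, c)).
Decompose h/3: c ≐ c,  N ≐ q(Y, c),  Y ≐ q(P, L).
Delete trivial equation c ≐ c.
Bind N := q(Y, c); no other remaining equation mentions N.
Bind Y := q(P, L); no other remaining equation mentions Y. Substituting into the earlier binding gives N := q(q(P, L), c).
Decompose h/3: c ≐ c,  q(1, L) ≐ P,  L ≐ q(c, c).
Delete trivial equation c ≐ c.
Bind P := q(1, L); no other remaining equation mentions P. Substituting into the earlier bindings gives N := q(q(q(1, L), L), c), Y := q(q(1, L), L).
Bind L := q(c, c). Substituting into the earlier bindings gives N := q(q(q(1, q(c, c)), q(c, c)), c), Y := q(q(1, q(c, c)), q(c, c)), P := q(1, q(c, c)).
Applying the MGU to either side gives q(h(c, q(q(q(1, q(c, c)), q(c, c)), c), q(q(1, q(c, c)), q(c, c))), h(c, q(1, q(c, c)), q(c, c))).

q(h(c, q(q(q(1, q(c, c)), q(c, c)), c), q(q(1, q(c, c)), q(c, c))), h(c, q(1, q(c, c)), q(c, c)))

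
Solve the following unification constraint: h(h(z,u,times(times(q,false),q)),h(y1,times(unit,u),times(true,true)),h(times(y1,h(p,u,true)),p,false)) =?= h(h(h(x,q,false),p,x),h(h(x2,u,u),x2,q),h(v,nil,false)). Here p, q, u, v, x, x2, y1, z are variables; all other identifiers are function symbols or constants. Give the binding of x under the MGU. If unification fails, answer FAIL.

times(times(times(true,true),false),times(true,true))

Decompose h/3: h(z,u,times(times(q,false),q)) =?= h(h(x,q,false),p,x),  h(y1,times(unit,u),times(true,true)) =?= h(h(x2,u,u),x2,q),  h(times(y1,h(p,u,true)),p,false) =?= h(v,nil,false).
Decompose h/3: z =?= h(x,q,false),  u =?= p,  times(times(q,false),q) =?= x.
Bind z := h(x,q,false); no other remaining equation mentions z.
Bind u := p; substituting into the 2 remaining equations that mention u gives: h(y1,times(unit,p),times(true,true)) =?= h(h(x2,p,p),x2,q),  h(times(y1,h(p,p,true)),p,false) =?= h(v,nil,false).
Bind x := times(times(q,false),q); no other remaining equation mentions x. Substituting into the earlier binding gives z := h(times(times(q,false),q),q,false).
Decompose h/3: y1 =?= h(x2,p,p),  times(unit,p) =?= x2,  times(true,true) =?= q.
Bind y1 := h(x2,p,p); substituting into the one remaining equation that mentions y1 gives: h(times(h(x2,p,p),h(p,p,true)),p,false) =?= h(v,nil,false).
Bind x2 := times(unit,p); substituting into the one remaining equation that mentions x2 gives: h(times(h(times(unit,p),p,p),h(p,p,true)),p,false) =?= h(v,nil,false). Substituting into the earlier binding gives y1 := h(times(unit,p),p,p).
Bind q := times(true,true); no other remaining equation mentions q. Substituting into the earlier bindings gives z := h(times(times(times(true,true),false),times(true,true)),times(true,true),false), x := times(times(times(true,true),false),times(true,true)).
Decompose h/3: times(h(times(unit,p),p,p),h(p,p,true)) =?= v,  p =?= nil,  false =?= false.
Bind v := times(h(times(unit,p),p,p),h(p,p,true)); no other remaining equation mentions v.
Bind p := nil; no other remaining equation mentions p. Substituting into the earlier bindings gives u := nil, y1 := h(times(unit,nil),nil,nil), x2 := times(unit,nil), v := times(h(times(unit,nil),nil,nil),h(nil,nil,true)).
Delete trivial equation false =?= false.
MGU = { z := h(times(times(times(true,true),false),times(true,true)),times(true,true),false), u := nil, x := times(times(times(true,true),false),times(true,true)), y1 := h(times(unit,nil),nil,nil), x2 := times(unit,nil), q := times(true,true), v := times(h(times(unit,nil),nil,nil),h(nil,nil,true)), p := nil }, so x := times(times(times(true,true),false),times(true,true)).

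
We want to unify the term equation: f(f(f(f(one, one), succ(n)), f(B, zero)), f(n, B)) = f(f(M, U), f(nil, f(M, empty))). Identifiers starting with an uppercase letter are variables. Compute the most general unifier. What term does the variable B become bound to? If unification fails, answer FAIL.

FAIL

Decompose f/2: f(f(f(one, one), succ(n)), f(B, zero)) = f(M, U),  f(n, B) = f(nil, f(M, empty)).
Decompose f/2: f(f(one, one), succ(n)) = M,  f(B, zero) = U.
Bind M := f(f(one, one), succ(n)); substituting into the one remaining equation that mentions M gives: f(n, B) = f(nil, f(f(f(one, one), succ(n)), empty)).
Bind U := f(B, zero); no other remaining equation mentions U.
Decompose f/2: n = nil,  B = f(f(f(one, one), succ(n)), empty).
Clash: constants n and nil differ; no unifier exists.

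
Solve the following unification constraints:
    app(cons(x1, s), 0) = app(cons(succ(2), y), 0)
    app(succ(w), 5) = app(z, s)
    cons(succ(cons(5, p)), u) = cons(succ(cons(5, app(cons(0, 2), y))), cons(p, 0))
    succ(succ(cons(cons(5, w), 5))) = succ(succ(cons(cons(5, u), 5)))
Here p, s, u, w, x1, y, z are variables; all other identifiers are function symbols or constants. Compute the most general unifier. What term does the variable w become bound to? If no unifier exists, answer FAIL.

Decompose app/2: cons(x1, s) = cons(succ(2), y),  0 = 0.
Decompose cons/2: x1 = succ(2),  s = y.
Bind x1 := succ(2); no other remaining equation mentions x1.
Bind s := y; substituting into the one remaining equation that mentions s gives: app(succ(w), 5) = app(z, y).
Delete trivial equation 0 = 0.
Decompose app/2: succ(w) = z,  5 = y.
Bind z := succ(w); no other remaining equation mentions z.
Bind y := 5; substituting into the one remaining equation that mentions y gives: cons(succ(cons(5, p)), u) = cons(succ(cons(5, app(cons(0, 2), 5))), cons(p, 0)). Substituting into the earlier binding gives s := 5.
Decompose cons/2: succ(cons(5, p)) = succ(cons(5, app(cons(0, 2), 5))),  u = cons(p, 0).
Decompose succ/1: cons(5, p) = cons(5, app(cons(0, 2), 5)).
Decompose cons/2: 5 = 5,  p = app(cons(0, 2), 5).
Delete trivial equation 5 = 5.
Bind p := app(cons(0, 2), 5); substituting into the one remaining equation that mentions p gives: u = cons(app(cons(0, 2), 5), 0).
Bind u := cons(app(cons(0, 2), 5), 0); substituting into the remaining equation gives: succ(succ(cons(cons(5, w), 5))) = succ(succ(cons(cons(5, cons(app(cons(0, 2), 5), 0)), 5))).
Decompose succ/1: succ(cons(cons(5, w), 5)) = succ(cons(cons(5, cons(app(cons(0, 2), 5), 0)), 5)).
Decompose succ/1: cons(cons(5, w), 5) = cons(cons(5, cons(app(cons(0, 2), 5), 0)), 5).
Decompose cons/2: cons(5, w) = cons(5, cons(app(cons(0, 2), 5), 0)),  5 = 5.
Decompose cons/2: 5 = 5,  w = cons(app(cons(0, 2), 5), 0).
Delete trivial equation 5 = 5.
Bind w := cons(app(cons(0, 2), 5), 0); no other remaining equation mentions w. Substituting into the earlier binding gives z := succ(cons(app(cons(0, 2), 5), 0)).
Delete trivial equation 5 = 5.
MGU = { x1 -> succ(2), s -> 5, z -> succ(cons(app(cons(0, 2), 5), 0)), y -> 5, p -> app(cons(0, 2), 5), u -> cons(app(cons(0, 2), 5), 0), w -> cons(app(cons(0, 2), 5), 0) }, so w -> cons(app(cons(0, 2), 5), 0).

cons(app(cons(0, 2), 5), 0)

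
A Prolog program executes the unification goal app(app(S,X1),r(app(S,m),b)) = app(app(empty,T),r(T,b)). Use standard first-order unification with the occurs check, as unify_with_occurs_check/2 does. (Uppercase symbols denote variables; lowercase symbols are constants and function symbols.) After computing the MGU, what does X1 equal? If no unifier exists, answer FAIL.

Decompose app/2: app(S,X1) = app(empty,T),  r(app(S,m),b) = r(T,b).
Decompose app/2: S = empty,  X1 = T.
Bind S := empty; substituting into the one remaining equation that mentions S gives: r(app(empty,m),b) = r(T,b).
Bind X1 := T; no other remaining equation mentions X1.
Decompose r/2: app(empty,m) = T,  b = b.
Bind T := app(empty,m); no other remaining equation mentions T. Substituting into the earlier binding gives X1 := app(empty,m).
Delete trivial equation b = b.
MGU = { S = empty, X1 = app(empty,m), T = app(empty,m) }, so X1 = app(empty,m).

app(empty,m)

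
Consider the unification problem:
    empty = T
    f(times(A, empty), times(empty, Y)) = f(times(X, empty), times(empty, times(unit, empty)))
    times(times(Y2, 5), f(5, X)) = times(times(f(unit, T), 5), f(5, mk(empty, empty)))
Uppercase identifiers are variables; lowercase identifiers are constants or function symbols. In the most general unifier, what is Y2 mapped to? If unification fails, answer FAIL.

f(unit, empty)

Bind T := empty; substituting into the one remaining equation that mentions T gives: times(times(Y2, 5), f(5, X)) = times(times(f(unit, empty), 5), f(5, mk(empty, empty))).
Decompose f/2: times(A, empty) = times(X, empty),  times(empty, Y) = times(empty, times(unit, empty)).
Decompose times/2: A = X,  empty = empty.
Bind A := X; no other remaining equation mentions A.
Delete trivial equation empty = empty.
Decompose times/2: empty = empty,  Y = times(unit, empty).
Delete trivial equation empty = empty.
Bind Y := times(unit, empty); no other remaining equation mentions Y.
Decompose times/2: times(Y2, 5) = times(f(unit, empty), 5),  f(5, X) = f(5, mk(empty, empty)).
Decompose times/2: Y2 = f(unit, empty),  5 = 5.
Bind Y2 := f(unit, empty); no other remaining equation mentions Y2.
Delete trivial equation 5 = 5.
Decompose f/2: 5 = 5,  X = mk(empty, empty).
Delete trivial equation 5 = 5.
Bind X := mk(empty, empty). Substituting into the earlier binding gives A := mk(empty, empty).
MGU = { T -> empty, A -> mk(empty, empty), Y -> times(unit, empty), Y2 -> f(unit, empty), X -> mk(empty, empty) }, so Y2 -> f(unit, empty).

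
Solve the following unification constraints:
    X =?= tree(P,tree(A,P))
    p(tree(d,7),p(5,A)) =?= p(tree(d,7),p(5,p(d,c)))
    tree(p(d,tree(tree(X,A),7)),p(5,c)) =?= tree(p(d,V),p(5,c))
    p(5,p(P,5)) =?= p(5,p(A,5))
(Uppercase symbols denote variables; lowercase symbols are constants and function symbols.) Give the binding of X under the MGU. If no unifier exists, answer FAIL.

Bind X := tree(P,tree(A,P)); substituting into the one remaining equation that mentions X gives: tree(p(d,tree(tree(tree(P,tree(A,P)),A),7)),p(5,c)) =?= tree(p(d,V),p(5,c)).
Decompose p/2: tree(d,7) =?= tree(d,7),  p(5,A) =?= p(5,p(d,c)).
Delete trivial equation tree(d,7) =?= tree(d,7).
Decompose p/2: 5 =?= 5,  A =?= p(d,c).
Delete trivial equation 5 =?= 5.
Bind A := p(d,c); substituting into the remaining equations gives: tree(p(d,tree(tree(tree(P,tree(p(d,c),P)),p(d,c)),7)),p(5,c)) =?= tree(p(d,V),p(5,c)),  p(5,p(P,5)) =?= p(5,p(p(d,c),5)). Substituting into the earlier binding gives X := tree(P,tree(p(d,c),P)).
Decompose tree/2: p(d,tree(tree(tree(P,tree(p(d,c),P)),p(d,c)),7)) =?= p(d,V),  p(5,c) =?= p(5,c).
Decompose p/2: d =?= d,  tree(tree(tree(P,tree(p(d,c),P)),p(d,c)),7) =?= V.
Delete trivial equation d =?= d.
Bind V := tree(tree(tree(P,tree(p(d,c),P)),p(d,c)),7); no other remaining equation mentions V.
Delete trivial equation p(5,c) =?= p(5,c).
Decompose p/2: 5 =?= 5,  p(P,5) =?= p(p(d,c),5).
Delete trivial equation 5 =?= 5.
Decompose p/2: P =?= p(d,c),  5 =?= 5.
Bind P := p(d,c); no other remaining equation mentions P. Substituting into the earlier bindings gives X := tree(p(d,c),tree(p(d,c),p(d,c))), V := tree(tree(tree(p(d,c),tree(p(d,c),p(d,c))),p(d,c)),7).
Delete trivial equation 5 =?= 5.
MGU = { X ↦ tree(p(d,c),tree(p(d,c),p(d,c))), A ↦ p(d,c), V ↦ tree(tree(tree(p(d,c),tree(p(d,c),p(d,c))),p(d,c)),7), P ↦ p(d,c) }, so X ↦ tree(p(d,c),tree(p(d,c),p(d,c))).

tree(p(d,c),tree(p(d,c),p(d,c)))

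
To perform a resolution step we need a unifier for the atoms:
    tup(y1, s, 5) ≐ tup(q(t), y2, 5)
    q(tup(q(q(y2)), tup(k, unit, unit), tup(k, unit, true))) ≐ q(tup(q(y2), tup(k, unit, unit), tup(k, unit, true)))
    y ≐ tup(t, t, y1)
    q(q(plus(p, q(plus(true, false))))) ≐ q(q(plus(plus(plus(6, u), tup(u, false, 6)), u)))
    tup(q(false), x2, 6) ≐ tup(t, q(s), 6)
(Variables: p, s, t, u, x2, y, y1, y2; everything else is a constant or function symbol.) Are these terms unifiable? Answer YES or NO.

Decompose tup/3: y1 ≐ q(t),  s ≐ y2,  5 ≐ 5.
Bind y1 := q(t); substituting into the one remaining equation that mentions y1 gives: y ≐ tup(t, t, q(t)).
Bind s := y2; substituting into the one remaining equation that mentions s gives: tup(q(false), x2, 6) ≐ tup(t, q(y2), 6).
Delete trivial equation 5 ≐ 5.
Decompose q/1: tup(q(q(y2)), tup(k, unit, unit), tup(k, unit, true)) ≐ tup(q(y2), tup(k, unit, unit), tup(k, unit, true)).
Decompose tup/3: q(q(y2)) ≐ q(y2),  tup(k, unit, unit) ≐ tup(k, unit, unit),  tup(k, unit, true) ≐ tup(k, unit, true).
Decompose q/1: q(y2) ≐ y2.
Occurs check fails: y2 occurs in q(y2); the equation y2 ≐ q(y2) has no finite solution.

NO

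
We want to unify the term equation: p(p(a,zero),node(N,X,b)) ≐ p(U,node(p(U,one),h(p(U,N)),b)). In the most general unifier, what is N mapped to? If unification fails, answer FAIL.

Decompose p/2: p(a,zero) ≐ U,  node(N,X,b) ≐ node(p(U,one),h(p(U,N)),b).
Bind U := p(a,zero); substituting into the remaining equation gives: node(N,X,b) ≐ node(p(p(a,zero),one),h(p(p(a,zero),N)),b).
Decompose node/3: N ≐ p(p(a,zero),one),  X ≐ h(p(p(a,zero),N)),  b ≐ b.
Bind N := p(p(a,zero),one); substituting into the one remaining equation that mentions N gives: X ≐ h(p(p(a,zero),p(p(a,zero),one))).
Bind X := h(p(p(a,zero),p(p(a,zero),one))); no other remaining equation mentions X.
Delete trivial equation b ≐ b.
MGU = { U := p(a,zero), N := p(p(a,zero),one), X := h(p(p(a,zero),p(p(a,zero),one))) }, so N := p(p(a,zero),one).

p(p(a,zero),one)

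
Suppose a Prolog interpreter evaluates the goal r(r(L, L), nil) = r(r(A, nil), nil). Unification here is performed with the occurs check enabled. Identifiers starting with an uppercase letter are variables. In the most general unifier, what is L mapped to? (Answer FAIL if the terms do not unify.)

nil

Decompose r/2: r(L, L) = r(A, nil),  nil = nil.
Decompose r/2: L = A,  L = nil.
Bind L := A; substituting into the one remaining equation that mentions L gives: A = nil.
Bind A := nil; no other remaining equation mentions A. Substituting into the earlier binding gives L := nil.
Delete trivial equation nil = nil.
MGU = { L -> nil, A -> nil }, so L -> nil.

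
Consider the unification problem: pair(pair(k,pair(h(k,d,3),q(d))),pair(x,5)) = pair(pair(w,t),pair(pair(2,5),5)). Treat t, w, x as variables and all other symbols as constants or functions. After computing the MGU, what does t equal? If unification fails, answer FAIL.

Decompose pair/2: pair(k,pair(h(k,d,3),q(d))) = pair(w,t),  pair(x,5) = pair(pair(2,5),5).
Decompose pair/2: k = w,  pair(h(k,d,3),q(d)) = t.
Bind w := k; no other remaining equation mentions w.
Bind t := pair(h(k,d,3),q(d)); no other remaining equation mentions t.
Decompose pair/2: x = pair(2,5),  5 = 5.
Bind x := pair(2,5); no other remaining equation mentions x.
Delete trivial equation 5 = 5.
MGU = { w := k, t := pair(h(k,d,3),q(d)), x := pair(2,5) }, so t := pair(h(k,d,3),q(d)).

pair(h(k,d,3),q(d))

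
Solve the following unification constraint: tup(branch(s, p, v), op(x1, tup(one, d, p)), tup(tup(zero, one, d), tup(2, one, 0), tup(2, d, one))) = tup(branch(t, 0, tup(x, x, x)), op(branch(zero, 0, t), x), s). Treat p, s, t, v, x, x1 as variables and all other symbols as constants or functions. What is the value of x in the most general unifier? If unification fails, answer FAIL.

tup(one, d, 0)

Decompose tup/3: branch(s, p, v) = branch(t, 0, tup(x, x, x)),  op(x1, tup(one, d, p)) = op(branch(zero, 0, t), x),  tup(tup(zero, one, d), tup(2, one, 0), tup(2, d, one)) = s.
Decompose branch/3: s = t,  p = 0,  v = tup(x, x, x).
Bind s := t; substituting into the one remaining equation that mentions s gives: tup(tup(zero, one, d), tup(2, one, 0), tup(2, d, one)) = t.
Bind p := 0; substituting into the one remaining equation that mentions p gives: op(x1, tup(one, d, 0)) = op(branch(zero, 0, t), x).
Bind v := tup(x, x, x); no other remaining equation mentions v.
Decompose op/2: x1 = branch(zero, 0, t),  tup(one, d, 0) = x.
Bind x1 := branch(zero, 0, t); no other remaining equation mentions x1.
Bind x := tup(one, d, 0); no other remaining equation mentions x. Substituting into the earlier binding gives v := tup(tup(one, d, 0), tup(one, d, 0), tup(one, d, 0)).
Bind t := tup(tup(zero, one, d), tup(2, one, 0), tup(2, d, one)). Substituting into the earlier bindings gives s := tup(tup(zero, one, d), tup(2, one, 0), tup(2, d, one)), x1 := branch(zero, 0, tup(tup(zero, one, d), tup(2, one, 0), tup(2, d, one))).
MGU = { s -> tup(tup(zero, one, d), tup(2, one, 0), tup(2, d, one)), p -> 0, v -> tup(tup(one, d, 0), tup(one, d, 0), tup(one, d, 0)), x1 -> branch(zero, 0, tup(tup(zero, one, d), tup(2, one, 0), tup(2, d, one))), x -> tup(one, d, 0), t -> tup(tup(zero, one, d), tup(2, one, 0), tup(2, d, one)) }, so x -> tup(one, d, 0).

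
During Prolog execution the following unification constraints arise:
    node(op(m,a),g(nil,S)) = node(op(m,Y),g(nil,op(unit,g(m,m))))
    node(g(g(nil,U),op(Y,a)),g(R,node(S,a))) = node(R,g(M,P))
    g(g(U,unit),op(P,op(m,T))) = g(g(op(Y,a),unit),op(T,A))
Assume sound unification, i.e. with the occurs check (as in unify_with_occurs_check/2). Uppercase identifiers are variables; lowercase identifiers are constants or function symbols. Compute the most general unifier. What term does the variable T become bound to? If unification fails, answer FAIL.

Decompose node/2: op(m,a) = op(m,Y),  g(nil,S) = g(nil,op(unit,g(m,m))).
Decompose op/2: m = m,  a = Y.
Delete trivial equation m = m.
Bind Y := a; substituting into the 2 remaining equations that mention Y gives: node(g(g(nil,U),op(a,a)),g(R,node(S,a))) = node(R,g(M,P)),  g(g(U,unit),op(P,op(m,T))) = g(g(op(a,a),unit),op(T,A)).
Decompose g/2: nil = nil,  S = op(unit,g(m,m)).
Delete trivial equation nil = nil.
Bind S := op(unit,g(m,m)); substituting into the one remaining equation that mentions S gives: node(g(g(nil,U),op(a,a)),g(R,node(op(unit,g(m,m)),a))) = node(R,g(M,P)).
Decompose node/2: g(g(nil,U),op(a,a)) = R,  g(R,node(op(unit,g(m,m)),a)) = g(M,P).
Bind R := g(g(nil,U),op(a,a)); substituting into the one remaining equation that mentions R gives: g(g(g(nil,U),op(a,a)),node(op(unit,g(m,m)),a)) = g(M,P).
Decompose g/2: g(g(nil,U),op(a,a)) = M,  node(op(unit,g(m,m)),a) = P.
Bind M := g(g(nil,U),op(a,a)); no other remaining equation mentions M.
Bind P := node(op(unit,g(m,m)),a); substituting into the remaining equation gives: g(g(U,unit),op(node(op(unit,g(m,m)),a),op(m,T))) = g(g(op(a,a),unit),op(T,A)).
Decompose g/2: g(U,unit) = g(op(a,a),unit),  op(node(op(unit,g(m,m)),a),op(m,T)) = op(T,A).
Decompose g/2: U = op(a,a),  unit = unit.
Bind U := op(a,a); no other remaining equation mentions U. Substituting into the earlier bindings gives R := g(g(nil,op(a,a)),op(a,a)), M := g(g(nil,op(a,a)),op(a,a)).
Delete trivial equation unit = unit.
Decompose op/2: node(op(unit,g(m,m)),a) = T,  op(m,T) = A.
Bind T := node(op(unit,g(m,m)),a); substituting into the remaining equation gives: op(m,node(op(unit,g(m,m)),a)) = A.
Bind A := op(m,node(op(unit,g(m,m)),a)).
MGU = { Y = a, S = op(unit,g(m,m)), R = g(g(nil,op(a,a)),op(a,a)), M = g(g(nil,op(a,a)),op(a,a)), P = node(op(unit,g(m,m)),a), U = op(a,a), T = node(op(unit,g(m,m)),a), A = op(m,node(op(unit,g(m,m)),a)) }, so T = node(op(unit,g(m,m)),a).

node(op(unit,g(m,m)),a)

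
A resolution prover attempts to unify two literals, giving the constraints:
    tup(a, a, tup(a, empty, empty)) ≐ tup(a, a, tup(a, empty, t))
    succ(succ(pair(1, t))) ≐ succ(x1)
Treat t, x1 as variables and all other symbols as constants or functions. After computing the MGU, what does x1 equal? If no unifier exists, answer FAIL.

Decompose tup/3: a ≐ a,  a ≐ a,  tup(a, empty, empty) ≐ tup(a, empty, t).
Delete trivial equation a ≐ a.
Delete trivial equation a ≐ a.
Decompose tup/3: a ≐ a,  empty ≐ empty,  empty ≐ t.
Delete trivial equation a ≐ a.
Delete trivial equation empty ≐ empty.
Bind t := empty; substituting into the remaining equation gives: succ(succ(pair(1, empty))) ≐ succ(x1).
Decompose succ/1: succ(pair(1, empty)) ≐ x1.
Bind x1 := succ(pair(1, empty)).
MGU = { t ↦ empty, x1 ↦ succ(pair(1, empty)) }, so x1 ↦ succ(pair(1, empty)).

succ(pair(1, empty))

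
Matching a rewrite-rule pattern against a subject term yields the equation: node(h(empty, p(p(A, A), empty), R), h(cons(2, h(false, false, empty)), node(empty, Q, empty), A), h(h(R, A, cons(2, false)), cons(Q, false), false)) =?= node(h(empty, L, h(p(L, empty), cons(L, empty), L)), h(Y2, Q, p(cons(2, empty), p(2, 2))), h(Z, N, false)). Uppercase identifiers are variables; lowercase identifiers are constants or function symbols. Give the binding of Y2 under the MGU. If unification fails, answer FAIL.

Decompose node/3: h(empty, p(p(A, A), empty), R) =?= h(empty, L, h(p(L, empty), cons(L, empty), L)),  h(cons(2, h(false, false, empty)), node(empty, Q, empty), A) =?= h(Y2, Q, p(cons(2, empty), p(2, 2))),  h(h(R, A, cons(2, false)), cons(Q, false), false) =?= h(Z, N, false).
Decompose h/3: empty =?= empty,  p(p(A, A), empty) =?= L,  R =?= h(p(L, empty), cons(L, empty), L).
Delete trivial equation empty =?= empty.
Bind L := p(p(A, A), empty); substituting into the one remaining equation that mentions L gives: R =?= h(p(p(p(A, A), empty), empty), cons(p(p(A, A), empty), empty), p(p(A, A), empty)).
Bind R := h(p(p(p(A, A), empty), empty), cons(p(p(A, A), empty), empty), p(p(A, A), empty)); substituting into the one remaining equation that mentions R gives: h(h(h(p(p(p(A, A), empty), empty), cons(p(p(A, A), empty), empty), p(p(A, A), empty)), A, cons(2, false)), cons(Q, false), false) =?= h(Z, N, false).
Decompose h/3: cons(2, h(false, false, empty)) =?= Y2,  node(empty, Q, empty) =?= Q,  A =?= p(cons(2, empty), p(2, 2)).
Bind Y2 := cons(2, h(false, false, empty)); no other remaining equation mentions Y2.
Occurs check fails: Q occurs in node(empty, Q, empty); the equation Q =?= node(empty, Q, empty) has no finite solution.

FAIL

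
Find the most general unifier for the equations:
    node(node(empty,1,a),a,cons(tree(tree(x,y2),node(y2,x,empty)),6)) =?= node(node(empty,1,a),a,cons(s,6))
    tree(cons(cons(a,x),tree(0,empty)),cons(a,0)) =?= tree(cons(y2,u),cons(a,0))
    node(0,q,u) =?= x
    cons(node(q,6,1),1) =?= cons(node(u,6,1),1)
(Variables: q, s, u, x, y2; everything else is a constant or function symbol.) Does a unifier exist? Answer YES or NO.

YES

Decompose node/3: node(empty,1,a) =?= node(empty,1,a),  a =?= a,  cons(tree(tree(x,y2),node(y2,x,empty)),6) =?= cons(s,6).
Delete trivial equation node(empty,1,a) =?= node(empty,1,a).
Delete trivial equation a =?= a.
Decompose cons/2: tree(tree(x,y2),node(y2,x,empty)) =?= s,  6 =?= 6.
Bind s := tree(tree(x,y2),node(y2,x,empty)); no other remaining equation mentions s.
Delete trivial equation 6 =?= 6.
Decompose tree/2: cons(cons(a,x),tree(0,empty)) =?= cons(y2,u),  cons(a,0) =?= cons(a,0).
Decompose cons/2: cons(a,x) =?= y2,  tree(0,empty) =?= u.
Bind y2 := cons(a,x); no other remaining equation mentions y2. Substituting into the earlier binding gives s := tree(tree(x,cons(a,x)),node(cons(a,x),x,empty)).
Bind u := tree(0,empty); substituting into the 2 remaining equations that mention u gives: node(0,q,tree(0,empty)) =?= x,  cons(node(q,6,1),1) =?= cons(node(tree(0,empty),6,1),1).
Delete trivial equation cons(a,0) =?= cons(a,0).
Bind x := node(0,q,tree(0,empty)); no other remaining equation mentions x. Substituting into the earlier bindings gives s := tree(tree(node(0,q,tree(0,empty)),cons(a,node(0,q,tree(0,empty)))),node(cons(a,node(0,q,tree(0,empty))),node(0,q,tree(0,empty)),empty)), y2 := cons(a,node(0,q,tree(0,empty))).
Decompose cons/2: node(q,6,1) =?= node(tree(0,empty),6,1),  1 =?= 1.
Decompose node/3: q =?= tree(0,empty),  6 =?= 6,  1 =?= 1.
Bind q := tree(0,empty); no other remaining equation mentions q. Substituting into the earlier bindings gives s := tree(tree(node(0,tree(0,empty),tree(0,empty)),cons(a,node(0,tree(0,empty),tree(0,empty)))),node(cons(a,node(0,tree(0,empty),tree(0,empty))),node(0,tree(0,empty),tree(0,empty)),empty)), y2 := cons(a,node(0,tree(0,empty),tree(0,empty))), x := node(0,tree(0,empty),tree(0,empty)).
Delete trivial equation 6 =?= 6.
Delete trivial equation 1 =?= 1.
Delete trivial equation 1 =?= 1.
No equations remain and no clash or occurs-check failure arose, so a unifier exists.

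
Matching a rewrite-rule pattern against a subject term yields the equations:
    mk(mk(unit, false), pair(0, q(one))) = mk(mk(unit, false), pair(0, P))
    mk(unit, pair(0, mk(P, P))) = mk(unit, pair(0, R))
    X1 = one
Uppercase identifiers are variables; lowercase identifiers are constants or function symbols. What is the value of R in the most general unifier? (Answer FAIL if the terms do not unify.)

Decompose mk/2: mk(unit, false) = mk(unit, false),  pair(0, q(one)) = pair(0, P).
Delete trivial equation mk(unit, false) = mk(unit, false).
Decompose pair/2: 0 = 0,  q(one) = P.
Delete trivial equation 0 = 0.
Bind P := q(one); substituting into the one remaining equation that mentions P gives: mk(unit, pair(0, mk(q(one), q(one)))) = mk(unit, pair(0, R)).
Decompose mk/2: unit = unit,  pair(0, mk(q(one), q(one))) = pair(0, R).
Delete trivial equation unit = unit.
Decompose pair/2: 0 = 0,  mk(q(one), q(one)) = R.
Delete trivial equation 0 = 0.
Bind R := mk(q(one), q(one)); no other remaining equation mentions R.
Bind X1 := one.
MGU = { P -> q(one), R -> mk(q(one), q(one)), X1 -> one }, so R -> mk(q(one), q(one)).

mk(q(one), q(one))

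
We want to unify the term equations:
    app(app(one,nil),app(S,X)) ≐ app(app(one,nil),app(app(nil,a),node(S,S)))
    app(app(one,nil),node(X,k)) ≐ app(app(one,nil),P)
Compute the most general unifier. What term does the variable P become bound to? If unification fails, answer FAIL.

node(node(app(nil,a),app(nil,a)),k)

Decompose app/2: app(one,nil) ≐ app(one,nil),  app(S,X) ≐ app(app(nil,a),node(S,S)).
Delete trivial equation app(one,nil) ≐ app(one,nil).
Decompose app/2: S ≐ app(nil,a),  X ≐ node(S,S).
Bind S := app(nil,a); substituting into the one remaining equation that mentions S gives: X ≐ node(app(nil,a),app(nil,a)).
Bind X := node(app(nil,a),app(nil,a)); substituting into the remaining equation gives: app(app(one,nil),node(node(app(nil,a),app(nil,a)),k)) ≐ app(app(one,nil),P).
Decompose app/2: app(one,nil) ≐ app(one,nil),  node(node(app(nil,a),app(nil,a)),k) ≐ P.
Delete trivial equation app(one,nil) ≐ app(one,nil).
Bind P := node(node(app(nil,a),app(nil,a)),k).
MGU = { S ↦ app(nil,a), X ↦ node(app(nil,a),app(nil,a)), P ↦ node(node(app(nil,a),app(nil,a)),k) }, so P ↦ node(node(app(nil,a),app(nil,a)),k).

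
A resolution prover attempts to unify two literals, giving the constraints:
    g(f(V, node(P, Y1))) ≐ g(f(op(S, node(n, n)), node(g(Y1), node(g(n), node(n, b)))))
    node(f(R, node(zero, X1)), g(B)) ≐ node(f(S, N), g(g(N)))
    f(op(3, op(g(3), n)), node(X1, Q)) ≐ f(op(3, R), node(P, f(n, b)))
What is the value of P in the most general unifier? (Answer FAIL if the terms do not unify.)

Decompose g/1: f(V, node(P, Y1)) ≐ f(op(S, node(n, n)), node(g(Y1), node(g(n), node(n, b)))).
Decompose f/2: V ≐ op(S, node(n, n)),  node(P, Y1) ≐ node(g(Y1), node(g(n), node(n, b))).
Bind V := op(S, node(n, n)); no other remaining equation mentions V.
Decompose node/2: P ≐ g(Y1),  Y1 ≐ node(g(n), node(n, b)).
Bind P := g(Y1); substituting into the one remaining equation that mentions P gives: f(op(3, op(g(3), n)), node(X1, Q)) ≐ f(op(3, R), node(g(Y1), f(n, b))).
Bind Y1 := node(g(n), node(n, b)); substituting into the one remaining equation that mentions Y1 gives: f(op(3, op(g(3), n)), node(X1, Q)) ≐ f(op(3, R), node(g(node(g(n), node(n, b))), f(n, b))). Substituting into the earlier binding gives P := g(node(g(n), node(n, b))).
Decompose node/2: f(R, node(zero, X1)) ≐ f(S, N),  g(B) ≐ g(g(N)).
Decompose f/2: R ≐ S,  node(zero, X1) ≐ N.
Bind R := S; substituting into the one remaining equation that mentions R gives: f(op(3, op(g(3), n)), node(X1, Q)) ≐ f(op(3, S), node(g(node(g(n), node(n, b))), f(n, b))).
Bind N := node(zero, X1); substituting into the one remaining equation that mentions N gives: g(B) ≐ g(g(node(zero, X1))).
Decompose g/1: B ≐ g(node(zero, X1)).
Bind B := g(node(zero, X1)); no other remaining equation mentions B.
Decompose f/2: op(3, op(g(3), n)) ≐ op(3, S),  node(X1, Q) ≐ node(g(node(g(n), node(n, b))), f(n, b)).
Decompose op/2: 3 ≐ 3,  op(g(3), n) ≐ S.
Delete trivial equation 3 ≐ 3.
Bind S := op(g(3), n); no other remaining equation mentions S. Substituting into the earlier bindings gives V := op(op(g(3), n), node(n, n)), R := op(g(3), n).
Decompose node/2: X1 ≐ g(node(g(n), node(n, b))),  Q ≐ f(n, b).
Bind X1 := g(node(g(n), node(n, b))); no other remaining equation mentions X1. Substituting into the earlier bindings gives N := node(zero, g(node(g(n), node(n, b)))), B := g(node(zero, g(node(g(n), node(n, b))))).
Bind Q := f(n, b).
MGU = { V := op(op(g(3), n), node(n, n)), P := g(node(g(n), node(n, b))), Y1 := node(g(n), node(n, b)), R := op(g(3), n), N := node(zero, g(node(g(n), node(n, b)))), B := g(node(zero, g(node(g(n), node(n, b))))), S := op(g(3), n), X1 := g(node(g(n), node(n, b))), Q := f(n, b) }, so P := g(node(g(n), node(n, b))).

g(node(g(n), node(n, b)))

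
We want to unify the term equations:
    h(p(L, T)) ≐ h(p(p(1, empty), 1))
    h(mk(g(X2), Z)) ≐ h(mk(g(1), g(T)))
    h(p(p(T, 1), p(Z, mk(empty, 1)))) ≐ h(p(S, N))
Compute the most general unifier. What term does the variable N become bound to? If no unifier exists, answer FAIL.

Decompose h/1: p(L, T) ≐ p(p(1, empty), 1).
Decompose p/2: L ≐ p(1, empty),  T ≐ 1.
Bind L := p(1, empty); no other remaining equation mentions L.
Bind T := 1; substituting into the remaining equations gives: h(mk(g(X2), Z)) ≐ h(mk(g(1), g(1))),  h(p(p(1, 1), p(Z, mk(empty, 1)))) ≐ h(p(S, N)).
Decompose h/1: mk(g(X2), Z) ≐ mk(g(1), g(1)).
Decompose mk/2: g(X2) ≐ g(1),  Z ≐ g(1).
Decompose g/1: X2 ≐ 1.
Bind X2 := 1; no other remaining equation mentions X2.
Bind Z := g(1); substituting into the remaining equation gives: h(p(p(1, 1), p(g(1), mk(empty, 1)))) ≐ h(p(S, N)).
Decompose h/1: p(p(1, 1), p(g(1), mk(empty, 1))) ≐ p(S, N).
Decompose p/2: p(1, 1) ≐ S,  p(g(1), mk(empty, 1)) ≐ N.
Bind S := p(1, 1); no other remaining equation mentions S.
Bind N := p(g(1), mk(empty, 1)).
MGU = { L ↦ p(1, empty), T ↦ 1, X2 ↦ 1, Z ↦ g(1), S ↦ p(1, 1), N ↦ p(g(1), mk(empty, 1)) }, so N ↦ p(g(1), mk(empty, 1)).

p(g(1), mk(empty, 1))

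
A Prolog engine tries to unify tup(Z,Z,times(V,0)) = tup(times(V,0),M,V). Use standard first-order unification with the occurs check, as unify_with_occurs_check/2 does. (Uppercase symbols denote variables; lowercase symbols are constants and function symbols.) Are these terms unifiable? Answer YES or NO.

NO

Decompose tup/3: Z = times(V,0),  Z = M,  times(V,0) = V.
Bind Z := times(V,0); substituting into the one remaining equation that mentions Z gives: times(V,0) = M.
Bind M := times(V,0); no other remaining equation mentions M.
Occurs check fails: V occurs in times(V,0); the equation V = times(V,0) has no finite solution.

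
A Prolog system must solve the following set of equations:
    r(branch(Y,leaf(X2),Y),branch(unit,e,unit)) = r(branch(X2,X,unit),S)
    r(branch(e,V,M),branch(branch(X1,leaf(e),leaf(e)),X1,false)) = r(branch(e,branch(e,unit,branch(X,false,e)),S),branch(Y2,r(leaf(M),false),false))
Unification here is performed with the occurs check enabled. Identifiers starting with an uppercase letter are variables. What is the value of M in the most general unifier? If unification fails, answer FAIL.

branch(unit,e,unit)

Decompose r/2: branch(Y,leaf(X2),Y) = branch(X2,X,unit),  branch(unit,e,unit) = S.
Decompose branch/3: Y = X2,  leaf(X2) = X,  Y = unit.
Bind Y := X2; substituting into the one remaining equation that mentions Y gives: X2 = unit.
Bind X := leaf(X2); substituting into the one remaining equation that mentions X gives: r(branch(e,V,M),branch(branch(X1,leaf(e),leaf(e)),X1,false)) = r(branch(e,branch(e,unit,branch(leaf(X2),false,e)),S),branch(Y2,r(leaf(M),false),false)).
Bind X2 := unit; substituting into the one remaining equation that mentions X2 gives: r(branch(e,V,M),branch(branch(X1,leaf(e),leaf(e)),X1,false)) = r(branch(e,branch(e,unit,branch(leaf(unit),false,e)),S),branch(Y2,r(leaf(M),false),false)). Substituting into the earlier bindings gives Y := unit, X := leaf(unit).
Bind S := branch(unit,e,unit); substituting into the remaining equation gives: r(branch(e,V,M),branch(branch(X1,leaf(e),leaf(e)),X1,false)) = r(branch(e,branch(e,unit,branch(leaf(unit),false,e)),branch(unit,e,unit)),branch(Y2,r(leaf(M),false),false)).
Decompose r/2: branch(e,V,M) = branch(e,branch(e,unit,branch(leaf(unit),false,e)),branch(unit,e,unit)),  branch(branch(X1,leaf(e),leaf(e)),X1,false) = branch(Y2,r(leaf(M),false),false).
Decompose branch/3: e = e,  V = branch(e,unit,branch(leaf(unit),false,e)),  M = branch(unit,e,unit).
Delete trivial equation e = e.
Bind V := branch(e,unit,branch(leaf(unit),false,e)); no other remaining equation mentions V.
Bind M := branch(unit,e,unit); substituting into the remaining equation gives: branch(branch(X1,leaf(e),leaf(e)),X1,false) = branch(Y2,r(leaf(branch(unit,e,unit)),false),false).
Decompose branch/3: branch(X1,leaf(e),leaf(e)) = Y2,  X1 = r(leaf(branch(unit,e,unit)),false),  false = false.
Bind Y2 := branch(X1,leaf(e),leaf(e)); no other remaining equation mentions Y2.
Bind X1 := r(leaf(branch(unit,e,unit)),false); no other remaining equation mentions X1. Substituting into the earlier binding gives Y2 := branch(r(leaf(branch(unit,e,unit)),false),leaf(e),leaf(e)).
Delete trivial equation false = false.
MGU = { Y -> unit, X -> leaf(unit), X2 -> unit, S -> branch(unit,e,unit), V -> branch(e,unit,branch(leaf(unit),false,e)), M -> branch(unit,e,unit), Y2 -> branch(r(leaf(branch(unit,e,unit)),false),leaf(e),leaf(e)), X1 -> r(leaf(branch(unit,e,unit)),false) }, so M -> branch(unit,e,unit).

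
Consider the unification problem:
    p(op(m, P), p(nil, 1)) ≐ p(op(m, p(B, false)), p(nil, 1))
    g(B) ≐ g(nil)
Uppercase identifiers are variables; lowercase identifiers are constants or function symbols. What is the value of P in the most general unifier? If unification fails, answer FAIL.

p(nil, false)

Decompose p/2: op(m, P) ≐ op(m, p(B, false)),  p(nil, 1) ≐ p(nil, 1).
Decompose op/2: m ≐ m,  P ≐ p(B, false).
Delete trivial equation m ≐ m.
Bind P := p(B, false); no other remaining equation mentions P.
Delete trivial equation p(nil, 1) ≐ p(nil, 1).
Decompose g/1: B ≐ nil.
Bind B := nil. Substituting into the earlier binding gives P := p(nil, false).
MGU = { P := p(nil, false), B := nil }, so P := p(nil, false).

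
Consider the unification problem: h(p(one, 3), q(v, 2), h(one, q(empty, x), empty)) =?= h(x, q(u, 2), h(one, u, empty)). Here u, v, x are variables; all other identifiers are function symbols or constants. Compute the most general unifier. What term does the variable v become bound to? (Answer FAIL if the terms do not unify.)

Decompose h/3: p(one, 3) =?= x,  q(v, 2) =?= q(u, 2),  h(one, q(empty, x), empty) =?= h(one, u, empty).
Bind x := p(one, 3); substituting into the one remaining equation that mentions x gives: h(one, q(empty, p(one, 3)), empty) =?= h(one, u, empty).
Decompose q/2: v =?= u,  2 =?= 2.
Bind v := u; no other remaining equation mentions v.
Delete trivial equation 2 =?= 2.
Decompose h/3: one =?= one,  q(empty, p(one, 3)) =?= u,  empty =?= empty.
Delete trivial equation one =?= one.
Bind u := q(empty, p(one, 3)); no other remaining equation mentions u. Substituting into the earlier binding gives v := q(empty, p(one, 3)).
Delete trivial equation empty =?= empty.
MGU = { x ↦ p(one, 3), v ↦ q(empty, p(one, 3)), u ↦ q(empty, p(one, 3)) }, so v ↦ q(empty, p(one, 3)).

q(empty, p(one, 3))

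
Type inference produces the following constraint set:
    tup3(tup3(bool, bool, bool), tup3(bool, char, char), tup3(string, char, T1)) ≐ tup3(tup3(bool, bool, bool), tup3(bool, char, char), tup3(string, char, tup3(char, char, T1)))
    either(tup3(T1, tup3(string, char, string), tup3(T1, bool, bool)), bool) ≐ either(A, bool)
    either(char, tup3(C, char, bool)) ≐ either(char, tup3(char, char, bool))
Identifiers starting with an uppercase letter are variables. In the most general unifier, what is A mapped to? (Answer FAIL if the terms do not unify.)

FAIL

Decompose tup3/3: tup3(bool, bool, bool) ≐ tup3(bool, bool, bool),  tup3(bool, char, char) ≐ tup3(bool, char, char),  tup3(string, char, T1) ≐ tup3(string, char, tup3(char, char, T1)).
Delete trivial equation tup3(bool, bool, bool) ≐ tup3(bool, bool, bool).
Delete trivial equation tup3(bool, char, char) ≐ tup3(bool, char, char).
Decompose tup3/3: string ≐ string,  char ≐ char,  T1 ≐ tup3(char, char, T1).
Delete trivial equation string ≐ string.
Delete trivial equation char ≐ char.
Occurs check fails: T1 occurs in tup3(char, char, T1); the equation T1 ≐ tup3(char, char, T1) has no finite solution.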